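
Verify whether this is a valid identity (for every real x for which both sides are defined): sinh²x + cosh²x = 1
No, this is NOT an identity.

Claim: sinh²x + cosh²x = 1.
Test a specific point where both sides are defined: x = 1.
LHS = sinh²x + cosh²x ≈ 3.7622
RHS = 1 ≈ 1.0000
Since 3.7622 ≠ 1.0000, the equation fails at this point, so it cannot hold for every real x for which both sides are defined.
The correct hyperbolic identity is cosh²x - sinh²x = 1 (a difference); the sum sinh²x + cosh²x equals cosh(2x).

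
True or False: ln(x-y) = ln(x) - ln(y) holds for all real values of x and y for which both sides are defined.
Claim: ln(x-y) = ln(x) - ln(y).
Test a specific point where both sides are defined: x = 4, y = 3.
LHS = ln(x-y) ≈ 0.0000
RHS = ln(x) - ln(y) ≈ 0.2877
Since 0.0000 ≠ 0.2877, the equation fails at this point, so it cannot hold for all real values of x and y for which both sides are defined.
ln(x) - ln(y) = ln(x/y), not ln(x-y).

Conclusion: False.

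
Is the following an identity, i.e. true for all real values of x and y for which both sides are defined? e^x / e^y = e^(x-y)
Yes, this is an identity.

Claim: e^x / e^y = e^(x-y).
Reasoning: 1/e^y = e^(-y), so e^x / e^y = e^x · e^(-y) = e^(x + (-y)) = e^(x-y) by the product rule for exponents.
So the two sides agree for all real values of x and y for which both sides are defined.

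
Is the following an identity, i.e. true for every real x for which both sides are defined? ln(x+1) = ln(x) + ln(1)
No, this is NOT an identity.

Claim: ln(x+1) = ln(x) + ln(1).
Test a specific point where both sides are defined: x = 1/2.
LHS = ln(x+1) ≈ 0.4055
RHS = ln(x) + ln(1) ≈ -0.6931
Since 0.4055 ≠ -0.6931, the equation fails at this point, so it cannot hold for every real x for which both sides are defined.
ln(1) = 0, so the right side is just ln(x), which differs from ln(x+1).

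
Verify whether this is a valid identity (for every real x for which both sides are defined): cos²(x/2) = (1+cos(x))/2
Claim: cos²(x/2) = (1+cos(x))/2.
Reasoning: Use cos(2θ) = 2cos²θ - 1 with θ = x/2: cos(x) = 2cos²(x/2) - 1. Solving for cos²(x/2) gives (1 + cos(x))/2.
So the two sides agree for every real x for which both sides are defined.

Conclusion: Yes, this is an identity.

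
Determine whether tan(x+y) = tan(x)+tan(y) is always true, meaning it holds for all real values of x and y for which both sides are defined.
No, this is NOT an identity.

Claim: tan(x+y) = tan(x)+tan(y).
Test a specific point where both sides are defined: x = -π/6, y = π/4.
LHS = tan(x+y) ≈ 0.2679
RHS = tan(x)+tan(y) ≈ 0.4226
Since 0.2679 ≠ 0.4226, the equation fails at this point, so it cannot hold for all real values of x and y for which both sides are defined.
The correct formula is tan(x+y) = (tan(x) + tan(y))/(1 - tan(x)tan(y)).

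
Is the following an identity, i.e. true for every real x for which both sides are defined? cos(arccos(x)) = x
Yes, this is an identity.

Claim: cos(arccos(x)) = x.
Reasoning: For -1 ≤ x ≤ 1 (where arccos is defined), arccos(x) is by definition an angle whose cosine equals x. Taking the cosine of that angle returns x. (Note the other order, arccos(cos x) = x, is NOT an identity.)
So the two sides agree for every real x for which both sides are defined.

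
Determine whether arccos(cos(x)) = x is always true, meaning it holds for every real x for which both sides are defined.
No, this is NOT an identity.

Claim: arccos(cos(x)) = x.
Test a specific point where both sides are defined: x = -π/6.
LHS = arccos(cos(x)) ≈ 0.5236
RHS = x ≈ -0.5236
Since 0.5236 ≠ -0.5236, the equation fails at this point, so it cannot hold for every real x for which both sides are defined.
arccos only returns values in [0, π], so arccos(cos(x)) = x holds only for x in that interval, not for all real x.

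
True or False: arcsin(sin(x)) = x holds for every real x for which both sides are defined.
Claim: arcsin(sin(x)) = x.
Test a specific point where both sides are defined: x = 2π/3.
LHS = arcsin(sin(x)) ≈ 1.0472
RHS = x ≈ 2.0944
Since 1.0472 ≠ 2.0944, the equation fails at this point, so it cannot hold for every real x for which both sides are defined.
arcsin only returns values in [-π/2, π/2], so arcsin(sin(x)) = x holds only for x in that interval, not for all real x.

Conclusion: False.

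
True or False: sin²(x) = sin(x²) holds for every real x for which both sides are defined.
False.

Claim: sin²(x) = sin(x²).
Test a specific point where both sides are defined: x = π/3.
LHS = sin²(x) ≈ 0.7500
RHS = sin(x²) ≈ 0.8897
Since 0.7500 ≠ 0.8897, the equation fails at this point, so it cannot hold for every real x for which both sides are defined.
sin²(x) means (sin x)², squaring the output; sin(x²) squares the input. These are different functions.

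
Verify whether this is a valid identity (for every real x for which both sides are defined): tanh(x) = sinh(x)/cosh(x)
Claim: tanh(x) = sinh(x)/cosh(x).
Reasoning: tanh(x) is defined as sinh(x)/cosh(x) = (e^x - e^-x)/(e^x + e^-x); cosh(x) ≥ 1 is never zero, so this holds for every real x.
So the two sides agree for every real x for which both sides are defined.

Conclusion: Yes, this is an identity.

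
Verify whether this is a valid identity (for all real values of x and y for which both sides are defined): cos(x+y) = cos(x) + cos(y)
Claim: cos(x+y) = cos(x) + cos(y).
Test a specific point where both sides are defined: x = π, y = π/2.
LHS = cos(x+y) ≈ 0.0000
RHS = cos(x) + cos(y) ≈ -1.0000
Since 0.0000 ≠ -1.0000, the equation fails at this point, so it cannot hold for all real values of x and y for which both sides are defined.
The correct expansion is cos(x+y) = cos(x)cos(y) - sin(x)sin(y); cosine is not additive.

Conclusion: No, this is NOT an identity.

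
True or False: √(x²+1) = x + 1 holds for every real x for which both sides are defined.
False.

Claim: √(x²+1) = x + 1.
Test a specific point where both sides are defined: x = 1/2.
LHS = √(x²+1) ≈ 1.1180
RHS = x + 1 ≈ 1.5000
Since 1.1180 ≠ 1.5000, the equation fails at this point, so it cannot hold for every real x for which both sides are defined.
(x+1)² = x² + 2x + 1 ≠ x² + 1 unless x = 0.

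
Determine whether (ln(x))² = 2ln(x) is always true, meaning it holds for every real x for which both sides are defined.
No, this is NOT an identity.

Claim: (ln(x))² = 2ln(x).
Test a specific point where both sides are defined: x = 3.
LHS = (ln(x))² ≈ 1.2069
RHS = 2ln(x) ≈ 2.1972
Since 1.2069 ≠ 2.1972, the equation fails at this point, so it cannot hold for every real x for which both sides are defined.
2ln(x) equals ln(x²), which is not the same as (ln x)².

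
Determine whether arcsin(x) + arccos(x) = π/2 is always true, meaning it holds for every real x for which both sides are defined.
Claim: arcsin(x) + arccos(x) = π/2.
Reasoning: Both sides are defined for -1 ≤ x ≤ 1. Let θ = arcsin(x), so sin θ = x and θ ∈ [-π/2, π/2]. Then cos(π/2 - θ) = sin θ = x and π/2 - θ ∈ [0, π], which is exactly the range of arccos, so arccos(x) = π/2 - θ. Adding: arcsin(x) + arccos(x) = θ + (π/2 - θ) = π/2.
So the two sides agree for every real x for which both sides are defined.

Conclusion: Yes, this is an identity.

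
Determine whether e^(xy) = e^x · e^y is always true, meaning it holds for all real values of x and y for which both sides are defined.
No, this is NOT an identity.

Claim: e^(xy) = e^x · e^y.
Test a specific point where both sides are defined: x = 3, y = -3.
LHS = e^(xy) ≈ 0.0001
RHS = e^x · e^y ≈ 1.0000
Since 0.0001 ≠ 1.0000, the equation fails at this point, so it cannot hold for all real values of x and y for which both sides are defined.
e^x · e^y = e^(x+y), not e^(xy).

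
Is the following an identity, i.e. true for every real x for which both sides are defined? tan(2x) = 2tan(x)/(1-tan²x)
Yes, this is an identity.

Claim: tan(2x) = 2tan(x)/(1-tan²x).
Reasoning: tan(2x) = sin(2x)/cos(2x) = 2sin(x)cos(x) / (cos²x - sin²x). Divide numerator and denominator by cos²x: 2tan(x) / (1 - tan²x).
So the two sides agree for every real x for which both sides are defined.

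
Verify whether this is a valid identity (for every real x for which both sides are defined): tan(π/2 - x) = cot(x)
Claim: tan(π/2 - x) = cot(x).
Reasoning: tan(π/2 - x) = sin(π/2 - x)/cos(π/2 - x) = cos(x)/sin(x) = cot(x), using the cofunction identities sin(π/2 - x) = cos(x) and cos(π/2 - x) = sin(x).
So the two sides agree for every real x for which both sides are defined.

Conclusion: Yes, this is an identity.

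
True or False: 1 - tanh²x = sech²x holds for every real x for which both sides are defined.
Claim: 1 - tanh²x = sech²x.
Reasoning: Divide cosh²x - sinh²x = 1 through by cosh²x (never zero): 1 - tanh²x = 1/cosh²x = sech²x.
So the two sides agree for every real x for which both sides are defined.

Conclusion: True.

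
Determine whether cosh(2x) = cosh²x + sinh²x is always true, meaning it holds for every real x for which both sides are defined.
Claim: cosh(2x) = cosh²x + sinh²x.
Reasoning: cosh²x = (e^(2x) + 2 + e^(-2x))/4 and sinh²x = (e^(2x) - 2 + e^(-2x))/4. Adding gives (2e^(2x) + 2e^(-2x))/4 = (e^(2x) + e^(-2x))/2 = cosh(2x).
So the two sides agree for every real x for which both sides are defined.

Conclusion: Yes, this is an identity.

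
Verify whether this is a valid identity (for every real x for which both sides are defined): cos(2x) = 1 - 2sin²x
Yes, this is an identity.

Claim: cos(2x) = 1 - 2sin²x.
Reasoning: cos(2x) = cos²x - sin²x. Replace cos²x by 1 - sin²x: (1 - sin²x) - sin²x = 1 - 2sin²x.
So the two sides agree for every real x for which both sides are defined.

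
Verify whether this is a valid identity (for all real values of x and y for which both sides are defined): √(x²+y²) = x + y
No, this is NOT an identity.

Claim: √(x²+y²) = x + y.
Test a specific point where both sides are defined: x = 2, y = 1.
LHS = √(x²+y²) ≈ 2.2361
RHS = x + y ≈ 3.0000
Since 2.2361 ≠ 3.0000, the equation fails at this point, so it cannot hold for all real values of x and y for which both sides are defined.
(x+y)² = x² + 2xy + y², not x² + y², so the square root does not split this way.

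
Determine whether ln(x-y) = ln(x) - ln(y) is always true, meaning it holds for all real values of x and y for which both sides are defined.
Claim: ln(x-y) = ln(x) - ln(y).
Test a specific point where both sides are defined: x = 5, y = 2.
LHS = ln(x-y) ≈ 1.0986
RHS = ln(x) - ln(y) ≈ 0.9163
Since 1.0986 ≠ 0.9163, the equation fails at this point, so it cannot hold for all real values of x and y for which both sides are defined.
ln(x) - ln(y) = ln(x/y), not ln(x-y).

Conclusion: No, this is NOT an identity.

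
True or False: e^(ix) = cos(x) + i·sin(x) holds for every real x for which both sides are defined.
Claim: e^(ix) = cos(x) + i·sin(x).
Reasoning: Euler's formula. Expand e^(ix) = Σ (ix)^k / k!. Since i² = -1, the even-k terms are Σ (-1)^m x^(2m)/(2m)! = cos(x) and the odd-k terms are i · Σ (-1)^m x^(2m+1)/(2m+1)! = i·sin(x).
So the two sides agree for every real x for which both sides are defined.

Conclusion: True.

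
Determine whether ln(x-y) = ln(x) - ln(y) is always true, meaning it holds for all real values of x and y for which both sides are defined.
No, this is NOT an identity.

Claim: ln(x-y) = ln(x) - ln(y).
Test a specific point where both sides are defined: x = 5, y = 3/2.
LHS = ln(x-y) ≈ 1.2528
RHS = ln(x) - ln(y) ≈ 1.2040
Since 1.2528 ≠ 1.2040, the equation fails at this point, so it cannot hold for all real values of x and y for which both sides are defined.
ln(x) - ln(y) = ln(x/y), not ln(x-y).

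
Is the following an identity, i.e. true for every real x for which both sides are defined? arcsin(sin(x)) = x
Claim: arcsin(sin(x)) = x.
Test a specific point where both sides are defined: x = π.
LHS = arcsin(sin(x)) ≈ 0.0000
RHS = x ≈ 3.1416
Since 0.0000 ≠ 3.1416, the equation fails at this point, so it cannot hold for every real x for which both sides are defined.
arcsin only returns values in [-π/2, π/2], so arcsin(sin(x)) = x holds only for x in that interval, not for all real x.

Conclusion: No, this is NOT an identity.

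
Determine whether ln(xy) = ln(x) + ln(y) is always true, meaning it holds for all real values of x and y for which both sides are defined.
Yes, this is an identity.

Claim: ln(xy) = ln(x) + ln(y).
Reasoning: Both sides are simultaneously defined only when x, y > 0. Write x = e^p, y = e^q (p = ln x, q = ln y). Then xy = e^p · e^q = e^(p+q), so ln(xy) = p + q = ln(x) + ln(y).
So the two sides agree for all real values of x and y for which both sides are defined.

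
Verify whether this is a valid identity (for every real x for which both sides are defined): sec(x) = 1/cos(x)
Claim: sec(x) = 1/cos(x).
Reasoning: sec(x) is by definition the reciprocal of cos(x), wherever cos(x) ≠ 0.
So the two sides agree for every real x for which both sides are defined.

Conclusion: Yes, this is an identity.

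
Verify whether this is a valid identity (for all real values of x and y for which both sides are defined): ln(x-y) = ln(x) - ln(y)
No, this is NOT an identity.

Claim: ln(x-y) = ln(x) - ln(y).
Test a specific point where both sides are defined: x = 3/2, y = 1.
LHS = ln(x-y) ≈ -0.6931
RHS = ln(x) - ln(y) ≈ 0.4055
Since -0.6931 ≠ 0.4055, the equation fails at this point, so it cannot hold for all real values of x and y for which both sides are defined.
ln(x) - ln(y) = ln(x/y), not ln(x-y).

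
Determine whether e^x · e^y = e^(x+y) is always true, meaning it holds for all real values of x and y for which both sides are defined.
Yes, this is an identity.

Claim: e^x · e^y = e^(x+y).
Reasoning: This is the law of exponents for a common base: multiplying powers adds exponents. E.g. from the series, (Σ x^j/j!)(Σ y^k/k!) = Σ_m (Σ_{j+k=m} x^j y^k/(j!k!)) = Σ_m (x+y)^m/m! by the binomial theorem.
So the two sides agree for all real values of x and y for which both sides are defined.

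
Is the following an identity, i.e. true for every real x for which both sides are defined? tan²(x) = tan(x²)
No, this is NOT an identity.

Claim: tan²(x) = tan(x²).
Test a specific point where both sides are defined: x = 3π/4.
LHS = tan²(x) ≈ 1.0000
RHS = tan(x²) ≈ -0.8977
Since 1.0000 ≠ -0.8977, the equation fails at this point, so it cannot hold for every real x for which both sides are defined.
tan²(x) means (tan x)², squaring the output; tan(x²) squares the input. These are different functions.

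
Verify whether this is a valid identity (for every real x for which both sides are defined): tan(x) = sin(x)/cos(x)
Yes, this is an identity.

Claim: tan(x) = sin(x)/cos(x).
Reasoning: For an angle x whose terminal point on the unit circle is (cos x, sin x), tan(x) is defined as the ratio (second coordinate)/(first coordinate) = sin(x)/cos(x), wherever cos(x) ≠ 0.
So the two sides agree for every real x for which both sides are defined.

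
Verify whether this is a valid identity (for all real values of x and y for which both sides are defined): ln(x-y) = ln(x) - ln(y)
Claim: ln(x-y) = ln(x) - ln(y).
Test a specific point where both sides are defined: x = 2, y = 1/2.
LHS = ln(x-y) ≈ 0.4055
RHS = ln(x) - ln(y) ≈ 1.3863
Since 0.4055 ≠ 1.3863, the equation fails at this point, so it cannot hold for all real values of x and y for which both sides are defined.
ln(x) - ln(y) = ln(x/y), not ln(x-y).

Conclusion: No, this is NOT an identity.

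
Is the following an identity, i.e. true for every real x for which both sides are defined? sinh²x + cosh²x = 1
Claim: sinh²x + cosh²x = 1.
Test a specific point where both sides are defined: x = -1.
LHS = sinh²x + cosh²x ≈ 3.7622
RHS = 1 ≈ 1.0000
Since 3.7622 ≠ 1.0000, the equation fails at this point, so it cannot hold for every real x for which both sides are defined.
The correct hyperbolic identity is cosh²x - sinh²x = 1 (a difference); the sum sinh²x + cosh²x equals cosh(2x).

Conclusion: No, this is NOT an identity.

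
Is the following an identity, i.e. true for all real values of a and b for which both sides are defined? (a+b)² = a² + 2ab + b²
Claim: (a+b)² = a² + 2ab + b².
Reasoning: Expand: (a+b)² = (a+b)(a+b) = a·a + a·b + b·a + b·b = a² + 2ab + b².
So the two sides agree for all real values of a and b for which both sides are defined.

Conclusion: Yes, this is an identity.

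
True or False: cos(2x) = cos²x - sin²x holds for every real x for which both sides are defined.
Claim: cos(2x) = cos²x - sin²x.
Reasoning: Put y = x in the addition formula cos(x+y) = cos(x)cos(y) - sin(x)sin(y): cos(2x) = cos²x - sin²x.
So the two sides agree for every real x for which both sides are defined.

Conclusion: True.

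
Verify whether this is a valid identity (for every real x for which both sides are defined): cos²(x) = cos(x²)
No, this is NOT an identity.

Claim: cos²(x) = cos(x²).
Test a specific point where both sides are defined: x = -π/6.
LHS = cos²(x) ≈ 0.7500
RHS = cos(x²) ≈ 0.9627
Since 0.7500 ≠ 0.9627, the equation fails at this point, so it cannot hold for every real x for which both sides are defined.
cos²(x) means (cos x)², squaring the output; cos(x²) squares the input. These are different functions.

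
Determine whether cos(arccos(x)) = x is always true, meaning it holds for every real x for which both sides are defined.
Yes, this is an identity.

Claim: cos(arccos(x)) = x.
Reasoning: For -1 ≤ x ≤ 1 (where arccos is defined), arccos(x) is by definition an angle whose cosine equals x. Taking the cosine of that angle returns x. (Note the other order, arccos(cos x) = x, is NOT an identity.)
So the two sides agree for every real x for which both sides are defined.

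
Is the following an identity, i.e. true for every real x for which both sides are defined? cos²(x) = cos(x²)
Claim: cos²(x) = cos(x²).
Test a specific point where both sides are defined: x = π/2.
LHS = cos²(x) ≈ 0.0000
RHS = cos(x²) ≈ -0.7812
Since 0.0000 ≠ -0.7812, the equation fails at this point, so it cannot hold for every real x for which both sides are defined.
cos²(x) means (cos x)², squaring the output; cos(x²) squares the input. These are different functions.

Conclusion: No, this is NOT an identity.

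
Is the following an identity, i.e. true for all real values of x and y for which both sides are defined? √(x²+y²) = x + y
Claim: √(x²+y²) = x + y.
Test a specific point where both sides are defined: x = 3, y = 4.
LHS = √(x²+y²) ≈ 5.0000
RHS = x + y ≈ 7.0000
Since 5.0000 ≠ 7.0000, the equation fails at this point, so it cannot hold for all real values of x and y for which both sides are defined.
(x+y)² = x² + 2xy + y², not x² + y², so the square root does not split this way.

Conclusion: No, this is NOT an identity.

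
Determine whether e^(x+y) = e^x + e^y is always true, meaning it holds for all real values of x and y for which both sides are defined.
No, this is NOT an identity.

Claim: e^(x+y) = e^x + e^y.
Test a specific point where both sides are defined: x = 1, y = 4.
LHS = e^(x+y) ≈ 148.4132
RHS = e^x + e^y ≈ 57.3164
Since 148.4132 ≠ 57.3164, the equation fails at this point, so it cannot hold for all real values of x and y for which both sides are defined.
The correct rule is e^(x+y) = e^x · e^y (a product, not a sum).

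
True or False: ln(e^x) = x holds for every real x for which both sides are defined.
True.

Claim: ln(e^x) = x.
Reasoning: ln is the inverse of the exponential: ln(e^x) asks for the exponent p with e^p = e^x, and since e^p is one-to-one that exponent is p = x.
So the two sides agree for every real x for which both sides are defined.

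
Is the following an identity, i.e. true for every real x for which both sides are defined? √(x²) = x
Claim: √(x²) = x.
Test a specific point where both sides are defined: x = -3.
LHS = √(x²) ≈ 3.0000
RHS = x ≈ -3.0000
Since 3.0000 ≠ -3.0000, the equation fails at this point, so it cannot hold for every real x for which both sides are defined.
√(x²) = |x|, which differs from x whenever x < 0 (both sides are defined for every real x).

Conclusion: No, this is NOT an identity.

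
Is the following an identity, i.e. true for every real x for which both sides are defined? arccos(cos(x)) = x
Claim: arccos(cos(x)) = x.
Test a specific point where both sides are defined: x = -π/6.
LHS = arccos(cos(x)) ≈ 0.5236
RHS = x ≈ -0.5236
Since 0.5236 ≠ -0.5236, the equation fails at this point, so it cannot hold for every real x for which both sides are defined.
arccos only returns values in [0, π], so arccos(cos(x)) = x holds only for x in that interval, not for all real x.

Conclusion: No, this is NOT an identity.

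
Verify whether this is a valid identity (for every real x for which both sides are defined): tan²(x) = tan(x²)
Claim: tan²(x) = tan(x²).
Test a specific point where both sides are defined: x = -π/4.
LHS = tan²(x) ≈ 1.0000
RHS = tan(x²) ≈ 0.7092
Since 1.0000 ≠ 0.7092, the equation fails at this point, so it cannot hold for every real x for which both sides are defined.
tan²(x) means (tan x)², squaring the output; tan(x²) squares the input. These are different functions.

Conclusion: No, this is NOT an identity.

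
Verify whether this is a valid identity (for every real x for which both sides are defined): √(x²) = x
Claim: √(x²) = x.
Test a specific point where both sides are defined: x = -1.
LHS = √(x²) ≈ 1.0000
RHS = x ≈ -1.0000
Since 1.0000 ≠ -1.0000, the equation fails at this point, so it cannot hold for every real x for which both sides are defined.
√(x²) = |x|, which differs from x whenever x < 0 (both sides are defined for every real x).

Conclusion: No, this is NOT an identity.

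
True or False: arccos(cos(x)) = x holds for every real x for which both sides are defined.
False.

Claim: arccos(cos(x)) = x.
Test a specific point where both sides are defined: x = -π/2.
LHS = arccos(cos(x)) ≈ 1.5708
RHS = x ≈ -1.5708
Since 1.5708 ≠ -1.5708, the equation fails at this point, so it cannot hold for every real x for which both sides are defined.
arccos only returns values in [0, π], so arccos(cos(x)) = x holds only for x in that interval, not for all real x.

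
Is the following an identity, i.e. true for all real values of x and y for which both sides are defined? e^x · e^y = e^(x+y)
Yes, this is an identity.

Claim: e^x · e^y = e^(x+y).
Reasoning: This is the law of exponents for a common base: multiplying powers adds exponents. E.g. from the series, (Σ x^j/j!)(Σ y^k/k!) = Σ_m (Σ_{j+k=m} x^j y^k/(j!k!)) = Σ_m (x+y)^m/m! by the binomial theorem.
So the two sides agree for all real values of x and y for which both sides are defined.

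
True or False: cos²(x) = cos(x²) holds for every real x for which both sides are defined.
False.

Claim: cos²(x) = cos(x²).
Test a specific point where both sides are defined: x = π/4.
LHS = cos²(x) ≈ 0.5000
RHS = cos(x²) ≈ 0.8157
Since 0.5000 ≠ 0.8157, the equation fails at this point, so it cannot hold for every real x for which both sides are defined.
cos²(x) means (cos x)², squaring the output; cos(x²) squares the input. These are different functions.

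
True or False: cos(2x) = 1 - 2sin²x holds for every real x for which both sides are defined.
True.

Claim: cos(2x) = 1 - 2sin²x.
Reasoning: cos(2x) = cos²x - sin²x. Replace cos²x by 1 - sin²x: (1 - sin²x) - sin²x = 1 - 2sin²x.
So the two sides agree for every real x for which both sides are defined.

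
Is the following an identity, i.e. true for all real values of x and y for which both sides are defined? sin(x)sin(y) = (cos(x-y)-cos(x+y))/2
Yes, this is an identity.

Claim: sin(x)sin(y) = (cos(x-y)-cos(x+y))/2.
Reasoning: cos(x-y) = cos(x)cos(y) + sin(x)sin(y) and cos(x+y) = cos(x)cos(y) - sin(x)sin(y). Subtracting, cos(x-y) - cos(x+y) = 2sin(x)sin(y); divide by 2.
So the two sides agree for all real values of x and y for which both sides are defined.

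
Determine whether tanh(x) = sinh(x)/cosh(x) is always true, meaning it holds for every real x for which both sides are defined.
Claim: tanh(x) = sinh(x)/cosh(x).
Reasoning: tanh(x) is defined as sinh(x)/cosh(x) = (e^x - e^-x)/(e^x + e^-x); cosh(x) ≥ 1 is never zero, so this holds for every real x.
So the two sides agree for every real x for which both sides are defined.

Conclusion: Yes, this is an identity.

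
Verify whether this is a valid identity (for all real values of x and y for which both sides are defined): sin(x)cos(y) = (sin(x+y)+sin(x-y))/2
Claim: sin(x)cos(y) = (sin(x+y)+sin(x-y))/2.
Reasoning: sin(x+y) = sin(x)cos(y) + cos(x)sin(y) and sin(x-y) = sin(x)cos(y) - cos(x)sin(y). Adding, sin(x+y) + sin(x-y) = 2sin(x)cos(y); divide by 2.
So the two sides agree for all real values of x and y for which both sides are defined.

Conclusion: Yes, this is an identity.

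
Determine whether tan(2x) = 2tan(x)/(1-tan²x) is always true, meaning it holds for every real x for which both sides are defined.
Claim: tan(2x) = 2tan(x)/(1-tan²x).
Reasoning: tan(2x) = sin(2x)/cos(2x) = 2sin(x)cos(x) / (cos²x - sin²x). Divide numerator and denominator by cos²x: 2tan(x) / (1 - tan²x).
So the two sides agree for every real x for which both sides are defined.

Conclusion: Yes, this is an identity.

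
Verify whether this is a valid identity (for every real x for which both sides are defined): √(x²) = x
Claim: √(x²) = x.
Test a specific point where both sides are defined: x = -1.
LHS = √(x²) ≈ 1.0000
RHS = x ≈ -1.0000
Since 1.0000 ≠ -1.0000, the equation fails at this point, so it cannot hold for every real x for which both sides are defined.
√(x²) = |x|, which differs from x whenever x < 0 (both sides are defined for every real x).

Conclusion: No, this is NOT an identity.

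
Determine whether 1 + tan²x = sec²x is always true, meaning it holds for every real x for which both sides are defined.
Yes, this is an identity.

Claim: 1 + tan²x = sec²x.
Reasoning: Start from sin²x + cos²x = 1 and divide every term by cos²x (allowed wherever tan x and sec x are defined): tan²x + 1 = 1/cos²x = sec²x.
So the two sides agree for every real x for which both sides are defined.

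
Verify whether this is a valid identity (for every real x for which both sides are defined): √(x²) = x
Claim: √(x²) = x.
Test a specific point where both sides are defined: x = -1.
LHS = √(x²) ≈ 1.0000
RHS = x ≈ -1.0000
Since 1.0000 ≠ -1.0000, the equation fails at this point, so it cannot hold for every real x for which both sides are defined.
√(x²) = |x|, which differs from x whenever x < 0 (both sides are defined for every real x).

Conclusion: No, this is NOT an identity.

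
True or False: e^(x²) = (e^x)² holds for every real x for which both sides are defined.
Claim: e^(x²) = (e^x)².
Test a specific point where both sides are defined: x = -3.
LHS = e^(x²) ≈ 8103.0839
RHS = (e^x)² ≈ 0.0025
Since 8103.0839 ≠ 0.0025, the equation fails at this point, so it cannot hold for every real x for which both sides are defined.
(e^x)² = e^(2x), and 2x ≠ x² in general.

Conclusion: False.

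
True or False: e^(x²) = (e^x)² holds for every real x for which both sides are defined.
Claim: e^(x²) = (e^x)².
Test a specific point where both sides are defined: x = 3.
LHS = e^(x²) ≈ 8103.0839
RHS = (e^x)² ≈ 403.4288
Since 8103.0839 ≠ 403.4288, the equation fails at this point, so it cannot hold for every real x for which both sides are defined.
(e^x)² = e^(2x), and 2x ≠ x² in general.

Conclusion: False.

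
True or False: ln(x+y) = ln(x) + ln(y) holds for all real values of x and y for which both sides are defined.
Claim: ln(x+y) = ln(x) + ln(y).
Test a specific point where both sides are defined: x = 4, y = 4.
LHS = ln(x+y) ≈ 2.0794
RHS = ln(x) + ln(y) ≈ 2.7726
Since 2.0794 ≠ 2.7726, the equation fails at this point, so it cannot hold for all real values of x and y for which both sides are defined.
ln(x) + ln(y) = ln(xy), not ln(x+y).

Conclusion: False.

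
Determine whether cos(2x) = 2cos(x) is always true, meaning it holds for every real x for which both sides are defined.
No, this is NOT an identity.

Claim: cos(2x) = 2cos(x).
Test a specific point where both sides are defined: x = 2π/3.
LHS = cos(2x) ≈ -0.5000
RHS = 2cos(x) ≈ -1.0000
Since -0.5000 ≠ -1.0000, the equation fails at this point, so it cannot hold for every real x for which both sides are defined.
The correct double-angle formula is cos(2x) = cos²x - sin²x.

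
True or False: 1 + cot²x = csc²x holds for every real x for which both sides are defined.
True.

Claim: 1 + cot²x = csc²x.
Reasoning: Start from sin²x + cos²x = 1 and divide every term by sin²x (allowed wherever cot x and csc x are defined): 1 + cot²x = 1/sin²x = csc²x.
So the two sides agree for every real x for which both sides are defined.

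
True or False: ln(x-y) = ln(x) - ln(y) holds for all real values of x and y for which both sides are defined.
Claim: ln(x-y) = ln(x) - ln(y).
Test a specific point where both sides are defined: x = 2, y = 3/2.
LHS = ln(x-y) ≈ -0.6931
RHS = ln(x) - ln(y) ≈ 0.2877
Since -0.6931 ≠ 0.2877, the equation fails at this point, so it cannot hold for all real values of x and y for which both sides are defined.
ln(x) - ln(y) = ln(x/y), not ln(x-y).

Conclusion: False.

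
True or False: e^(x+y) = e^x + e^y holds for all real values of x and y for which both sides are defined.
False.

Claim: e^(x+y) = e^x + e^y.
Test a specific point where both sides are defined: x = 5, y = 3.
LHS = e^(x+y) ≈ 2980.9580
RHS = e^x + e^y ≈ 168.4987
Since 2980.9580 ≠ 168.4987, the equation fails at this point, so it cannot hold for all real values of x and y for which both sides are defined.
The correct rule is e^(x+y) = e^x · e^y (a product, not a sum).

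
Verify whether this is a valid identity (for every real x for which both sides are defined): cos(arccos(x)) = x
Claim: cos(arccos(x)) = x.
Reasoning: For -1 ≤ x ≤ 1 (where arccos is defined), arccos(x) is by definition an angle whose cosine equals x. Taking the cosine of that angle returns x. (Note the other order, arccos(cos x) = x, is NOT an identity.)
So the two sides agree for every real x for which both sides are defined.

Conclusion: Yes, this is an identity.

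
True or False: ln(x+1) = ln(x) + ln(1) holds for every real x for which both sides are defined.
False.

Claim: ln(x+1) = ln(x) + ln(1).
Test a specific point where both sides are defined: x = 3/2.
LHS = ln(x+1) ≈ 0.9163
RHS = ln(x) + ln(1) ≈ 0.4055
Since 0.9163 ≠ 0.4055, the equation fails at this point, so it cannot hold for every real x for which both sides are defined.
ln(1) = 0, so the right side is just ln(x), which differs from ln(x+1).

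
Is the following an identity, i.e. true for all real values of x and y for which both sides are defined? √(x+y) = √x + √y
No, this is NOT an identity.

Claim: √(x+y) = √x + √y.
Test a specific point where both sides are defined: x = 2, y = 1/2.
LHS = √(x+y) ≈ 1.5811
RHS = √x + √y ≈ 2.1213
Since 1.5811 ≠ 2.1213, the equation fails at this point, so it cannot hold for all real values of x and y for which both sides are defined.
Squaring the right side gives x + 2√(xy) + y, not x + y.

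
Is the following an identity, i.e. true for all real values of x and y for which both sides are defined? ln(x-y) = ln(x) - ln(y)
Claim: ln(x-y) = ln(x) - ln(y).
Test a specific point where both sides are defined: x = 5, y = 1.
LHS = ln(x-y) ≈ 1.3863
RHS = ln(x) - ln(y) ≈ 1.6094
Since 1.3863 ≠ 1.6094, the equation fails at this point, so it cannot hold for all real values of x and y for which both sides are defined.
ln(x) - ln(y) = ln(x/y), not ln(x-y).

Conclusion: No, this is NOT an identity.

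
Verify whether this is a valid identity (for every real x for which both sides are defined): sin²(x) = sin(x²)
No, this is NOT an identity.

Claim: sin²(x) = sin(x²).
Test a specific point where both sides are defined: x = 3π/4.
LHS = sin²(x) ≈ 0.5000
RHS = sin(x²) ≈ -0.6680
Since 0.5000 ≠ -0.6680, the equation fails at this point, so it cannot hold for every real x for which both sides are defined.
sin²(x) means (sin x)², squaring the output; sin(x²) squares the input. These are different functions.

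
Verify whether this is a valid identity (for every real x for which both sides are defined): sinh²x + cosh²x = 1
Claim: sinh²x + cosh²x = 1.
Test a specific point where both sides are defined: x = 1/2.
LHS = sinh²x + cosh²x ≈ 1.5431
RHS = 1 ≈ 1.0000
Since 1.5431 ≠ 1.0000, the equation fails at this point, so it cannot hold for every real x for which both sides are defined.
The correct hyperbolic identity is cosh²x - sinh²x = 1 (a difference); the sum sinh²x + cosh²x equals cosh(2x).

Conclusion: No, this is NOT an identity.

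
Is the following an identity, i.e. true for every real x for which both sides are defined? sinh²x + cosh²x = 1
Claim: sinh²x + cosh²x = 1.
Test a specific point where both sides are defined: x = 4.
LHS = sinh²x + cosh²x ≈ 1490.4792
RHS = 1 ≈ 1.0000
Since 1490.4792 ≠ 1.0000, the equation fails at this point, so it cannot hold for every real x for which both sides are defined.
The correct hyperbolic identity is cosh²x - sinh²x = 1 (a difference); the sum sinh²x + cosh²x equals cosh(2x).

Conclusion: No, this is NOT an identity.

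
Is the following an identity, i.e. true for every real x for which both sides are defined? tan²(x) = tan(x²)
Claim: tan²(x) = tan(x²).
Test a specific point where both sides are defined: x = π/6.
LHS = tan²(x) ≈ 0.3333
RHS = tan(x²) ≈ 0.2812
Since 0.3333 ≠ 0.2812, the equation fails at this point, so it cannot hold for every real x for which both sides are defined.
tan²(x) means (tan x)², squaring the output; tan(x²) squares the input. These are different functions.

Conclusion: No, this is NOT an identity.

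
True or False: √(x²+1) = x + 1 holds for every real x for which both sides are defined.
False.

Claim: √(x²+1) = x + 1.
Test a specific point where both sides are defined: x = 3/2.
LHS = √(x²+1) ≈ 1.8028
RHS = x + 1 ≈ 2.5000
Since 1.8028 ≠ 2.5000, the equation fails at this point, so it cannot hold for every real x for which both sides are defined.
(x+1)² = x² + 2x + 1 ≠ x² + 1 unless x = 0.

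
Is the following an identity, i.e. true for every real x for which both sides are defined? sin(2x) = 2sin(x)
No, this is NOT an identity.

Claim: sin(2x) = 2sin(x).
Test a specific point where both sides are defined: x = π/2.
LHS = sin(2x) ≈ 0.0000
RHS = 2sin(x) ≈ 2.0000
Since 0.0000 ≠ 2.0000, the equation fails at this point, so it cannot hold for every real x for which both sides are defined.
The correct double-angle formula is sin(2x) = 2sin(x)cos(x).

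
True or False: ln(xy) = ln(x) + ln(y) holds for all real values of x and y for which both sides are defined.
True.

Claim: ln(xy) = ln(x) + ln(y).
Reasoning: Both sides are simultaneously defined only when x, y > 0. Write x = e^p, y = e^q (p = ln x, q = ln y). Then xy = e^p · e^q = e^(p+q), so ln(xy) = p + q = ln(x) + ln(y).
So the two sides agree for all real values of x and y for which both sides are defined.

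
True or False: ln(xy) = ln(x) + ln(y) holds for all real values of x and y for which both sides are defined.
True.

Claim: ln(xy) = ln(x) + ln(y).
Reasoning: Both sides are simultaneously defined only when x, y > 0. Write x = e^p, y = e^q (p = ln x, q = ln y). Then xy = e^p · e^q = e^(p+q), so ln(xy) = p + q = ln(x) + ln(y).
So the two sides agree for all real values of x and y for which both sides are defined.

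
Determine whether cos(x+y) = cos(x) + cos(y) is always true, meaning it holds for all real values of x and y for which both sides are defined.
Claim: cos(x+y) = cos(x) + cos(y).
Test a specific point where both sides are defined: x = -π/3, y = -π/3.
LHS = cos(x+y) ≈ -0.5000
RHS = cos(x) + cos(y) ≈ 1.0000
Since -0.5000 ≠ 1.0000, the equation fails at this point, so it cannot hold for all real values of x and y for which both sides are defined.
The correct expansion is cos(x+y) = cos(x)cos(y) - sin(x)sin(y); cosine is not additive.

Conclusion: No, this is NOT an identity.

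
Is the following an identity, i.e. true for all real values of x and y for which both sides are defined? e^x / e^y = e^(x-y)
Claim: e^x / e^y = e^(x-y).
Reasoning: 1/e^y = e^(-y), so e^x / e^y = e^x · e^(-y) = e^(x + (-y)) = e^(x-y) by the product rule for exponents.
So the two sides agree for all real values of x and y for which both sides are defined.

Conclusion: Yes, this is an identity.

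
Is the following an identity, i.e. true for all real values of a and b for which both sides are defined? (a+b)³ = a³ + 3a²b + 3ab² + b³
Yes, this is an identity.

Claim: (a+b)³ = a³ + 3a²b + 3ab² + b³.
Reasoning: (a+b)³ = (a+b)(a+b)² = (a+b)(a² + 2ab + b²) = a³ + 2a²b + ab² + a²b + 2ab² + b³ = a³ + 3a²b + 3ab² + b³.
So the two sides agree for all real values of a and b for which both sides are defined.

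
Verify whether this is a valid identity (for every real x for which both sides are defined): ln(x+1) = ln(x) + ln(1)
No, this is NOT an identity.

Claim: ln(x+1) = ln(x) + ln(1).
Test a specific point where both sides are defined: x = 1.
LHS = ln(x+1) ≈ 0.6931
RHS = ln(x) + ln(1) ≈ 0.0000
Since 0.6931 ≠ 0.0000, the equation fails at this point, so it cannot hold for every real x for which both sides are defined.
ln(1) = 0, so the right side is just ln(x), which differs from ln(x+1).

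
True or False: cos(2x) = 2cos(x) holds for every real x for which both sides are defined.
False.

Claim: cos(2x) = 2cos(x).
Test a specific point where both sides are defined: x = π/6.
LHS = cos(2x) ≈ 0.5000
RHS = 2cos(x) ≈ 1.7321
Since 0.5000 ≠ 1.7321, the equation fails at this point, so it cannot hold for every real x for which both sides are defined.
The correct double-angle formula is cos(2x) = cos²x - sin²x.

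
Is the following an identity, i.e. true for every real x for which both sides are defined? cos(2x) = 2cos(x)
Claim: cos(2x) = 2cos(x).
Test a specific point where both sides are defined: x = π/6.
LHS = cos(2x) ≈ 0.5000
RHS = 2cos(x) ≈ 1.7321
Since 0.5000 ≠ 1.7321, the equation fails at this point, so it cannot hold for every real x for which both sides are defined.
The correct double-angle formula is cos(2x) = cos²x - sin²x.

Conclusion: No, this is NOT an identity.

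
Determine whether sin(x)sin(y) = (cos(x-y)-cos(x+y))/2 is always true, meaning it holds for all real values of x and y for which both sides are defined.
Claim: sin(x)sin(y) = (cos(x-y)-cos(x+y))/2.
Reasoning: cos(x-y) = cos(x)cos(y) + sin(x)sin(y) and cos(x+y) = cos(x)cos(y) - sin(x)sin(y). Subtracting, cos(x-y) - cos(x+y) = 2sin(x)sin(y); divide by 2.
So the two sides agree for all real values of x and y for which both sides are defined.

Conclusion: Yes, this is an identity.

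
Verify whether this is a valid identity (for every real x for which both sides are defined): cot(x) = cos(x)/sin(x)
Yes, this is an identity.

Claim: cot(x) = cos(x)/sin(x).
Reasoning: cot(x) is defined as 1/tan(x) = 1/(sin(x)/cos(x)) = cos(x)/sin(x), wherever sin(x) ≠ 0.
So the two sides agree for every real x for which both sides are defined.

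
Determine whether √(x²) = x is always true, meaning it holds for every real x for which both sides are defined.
Claim: √(x²) = x.
Test a specific point where both sides are defined: x = -2.
LHS = √(x²) ≈ 2.0000
RHS = x ≈ -2.0000
Since 2.0000 ≠ -2.0000, the equation fails at this point, so it cannot hold for every real x for which both sides are defined.
√(x²) = |x|, which differs from x whenever x < 0 (both sides are defined for every real x).

Conclusion: No, this is NOT an identity.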